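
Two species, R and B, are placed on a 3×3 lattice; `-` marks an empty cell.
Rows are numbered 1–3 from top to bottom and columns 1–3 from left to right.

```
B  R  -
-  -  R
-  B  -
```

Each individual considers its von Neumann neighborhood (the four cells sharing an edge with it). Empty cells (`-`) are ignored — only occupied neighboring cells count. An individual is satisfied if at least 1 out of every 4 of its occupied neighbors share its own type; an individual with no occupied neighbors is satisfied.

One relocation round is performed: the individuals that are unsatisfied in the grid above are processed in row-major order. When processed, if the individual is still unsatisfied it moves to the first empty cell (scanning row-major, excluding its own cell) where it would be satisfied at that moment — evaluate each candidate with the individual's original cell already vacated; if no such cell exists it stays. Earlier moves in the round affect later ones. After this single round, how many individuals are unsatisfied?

Initially unsatisfied (in order): (1,1), (1,2).
  (1,1) → (2,1).
  (1,2): now satisfied by earlier moves; stays.
Resulting grid:
- R -
B - R
- B -
All satisfied now.

0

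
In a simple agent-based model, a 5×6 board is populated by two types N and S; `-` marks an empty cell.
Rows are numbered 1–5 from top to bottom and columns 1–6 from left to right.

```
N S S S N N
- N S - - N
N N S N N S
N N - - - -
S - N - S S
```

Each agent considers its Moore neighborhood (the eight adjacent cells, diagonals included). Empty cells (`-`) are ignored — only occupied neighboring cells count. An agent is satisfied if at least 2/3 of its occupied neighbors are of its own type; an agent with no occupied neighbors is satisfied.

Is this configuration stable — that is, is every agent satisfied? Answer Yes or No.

Row 1: (1,1)N 1/2 not · (1,2)S 2/4 not · (1,3)S 3/4 satisfied · (1,4)S 2/3 satisfied · (1,5)N 2/3 satisfied · (1,6)N 2/2 satisfied
Row 2: (2,2)N 3/7 not · (2,3)S 4/7 not · (2,6)N 3/4 satisfied
Row 3: (3,1)N 4/4 satisfied · (3,2)N 4/6 satisfied · (3,3)S 1/5 not · (3,4)N 1/3 not · (3,5)N 2/3 satisfied · (3,6)S 0/2 not
Row 4: (4,1)N 3/4 satisfied · (4,2)N 4/6 satisfied
Row 5: (5,1)S 0/2 not · (5,3)N 1/1 satisfied · (5,5)S 1/1 satisfied · (5,6)S 1/1 satisfied
For instance (1,1) has only 1/2 same-type neighbors, below 2/3.

No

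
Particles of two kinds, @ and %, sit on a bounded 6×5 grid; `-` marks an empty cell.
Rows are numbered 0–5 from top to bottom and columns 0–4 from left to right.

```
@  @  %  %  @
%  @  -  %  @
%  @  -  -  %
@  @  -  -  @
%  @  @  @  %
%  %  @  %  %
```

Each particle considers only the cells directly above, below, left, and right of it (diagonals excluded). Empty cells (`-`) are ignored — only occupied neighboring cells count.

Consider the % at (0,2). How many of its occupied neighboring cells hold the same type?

1

Occupied neighbors of (0,2): (0,1)=@, (0,3)=%.
Same type (%): 1 of 2.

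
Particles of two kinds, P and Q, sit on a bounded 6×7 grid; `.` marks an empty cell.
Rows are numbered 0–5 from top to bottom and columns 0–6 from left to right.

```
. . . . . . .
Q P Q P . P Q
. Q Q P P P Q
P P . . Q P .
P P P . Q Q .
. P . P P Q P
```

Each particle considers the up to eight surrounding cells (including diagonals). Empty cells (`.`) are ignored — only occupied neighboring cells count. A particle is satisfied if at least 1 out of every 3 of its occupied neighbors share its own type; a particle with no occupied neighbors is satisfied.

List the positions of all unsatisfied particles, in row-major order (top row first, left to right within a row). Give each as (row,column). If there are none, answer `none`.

Row 1: (1,0)Q 1/2 ✓ · (1,1)P 0/4 ✗ · (1,2)Q 2/5 ✓ · (1,3)P 2/4 ✓ · (1,5)P 2/4 ✓ · (1,6)Q 1/3 ✓
Row 2: (2,1)Q 3/6 ✓ · (2,2)Q 2/6 ✓ · (2,3)P 2/5 ✓ · (2,4)P 5/6 ✓ · (2,5)P 3/6 ✓ · (2,6)Q 1/4 ✗
Row 3: (3,0)P 3/4 ✓ · (3,1)P 4/6 ✓ · (3,4)Q 2/6 ✓ · (3,5)P 2/6 ✓
Row 4: (4,0)P 4/4 ✓ · (4,1)P 5/5 ✓ · (4,2)P 4/4 ✓ · (4,4)Q 3/6 ✓ · (4,5)Q 3/6 ✓
Row 5: (5,1)P 3/3 ✓ · (5,3)P 2/3 ✓ · (5,4)P 1/4 ✗ · (5,5)Q 2/4 ✓ · (5,6)P 0/2 ✗

(1,1), (2,6), (5,4), (5,6)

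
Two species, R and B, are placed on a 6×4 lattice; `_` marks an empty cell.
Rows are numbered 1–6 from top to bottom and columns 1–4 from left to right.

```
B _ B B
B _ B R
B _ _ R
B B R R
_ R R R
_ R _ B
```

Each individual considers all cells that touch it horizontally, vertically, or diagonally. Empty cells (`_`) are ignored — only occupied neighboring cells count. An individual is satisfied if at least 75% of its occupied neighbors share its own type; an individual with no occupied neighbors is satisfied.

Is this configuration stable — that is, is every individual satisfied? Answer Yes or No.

No

Row 1: (1,1)B 1/1 ok · (1,3)B 2/3 unhappy · (1,4)B 2/3 unhappy
Row 2: (2,1)B 2/2 ok · (2,3)B 2/4 unhappy · (2,4)R 1/4 unhappy
Row 3: (3,1)B 3/3 ok · (3,4)R 3/4 ok
Row 4: (4,1)B 2/3 unhappy · (4,2)B 2/5 unhappy · (4,3)R 5/6 ok · (4,4)R 4/4 ok
Row 5: (5,2)R 3/5 unhappy · (5,3)R 5/7 unhappy · (5,4)R 3/4 ok
Row 6: (6,2)R 2/2 ok · (6,4)B 0/2 unhappy
For instance (1,3) has only 2/3 same-type neighbors, below 3/4.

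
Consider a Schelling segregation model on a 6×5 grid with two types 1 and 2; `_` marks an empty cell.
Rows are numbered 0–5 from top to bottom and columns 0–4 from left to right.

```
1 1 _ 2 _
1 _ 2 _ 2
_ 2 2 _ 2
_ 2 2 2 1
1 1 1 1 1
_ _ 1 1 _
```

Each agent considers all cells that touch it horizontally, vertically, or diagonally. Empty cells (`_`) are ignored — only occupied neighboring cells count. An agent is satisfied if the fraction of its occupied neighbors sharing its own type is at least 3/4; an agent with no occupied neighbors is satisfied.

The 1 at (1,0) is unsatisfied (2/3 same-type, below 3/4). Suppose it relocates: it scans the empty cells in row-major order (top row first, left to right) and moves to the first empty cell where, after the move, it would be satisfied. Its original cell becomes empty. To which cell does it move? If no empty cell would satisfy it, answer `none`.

(5,0)

Vacating (1,0). Empty cells in order:
  (0,2): 1/3 same-type → still unsatisfied.
  (0,4): 0/2 same-type → still unsatisfied.
  (1,1): 2/5 same-type → still unsatisfied.
  (1,3): 0/5 same-type → still unsatisfied.
  (2,0): 0/2 same-type → still unsatisfied.
  (2,3): 1/7 same-type → still unsatisfied.
  (3,0): 2/4 same-type → still unsatisfied.
  (5,0): 2/2 same-type → satisfied — stop here.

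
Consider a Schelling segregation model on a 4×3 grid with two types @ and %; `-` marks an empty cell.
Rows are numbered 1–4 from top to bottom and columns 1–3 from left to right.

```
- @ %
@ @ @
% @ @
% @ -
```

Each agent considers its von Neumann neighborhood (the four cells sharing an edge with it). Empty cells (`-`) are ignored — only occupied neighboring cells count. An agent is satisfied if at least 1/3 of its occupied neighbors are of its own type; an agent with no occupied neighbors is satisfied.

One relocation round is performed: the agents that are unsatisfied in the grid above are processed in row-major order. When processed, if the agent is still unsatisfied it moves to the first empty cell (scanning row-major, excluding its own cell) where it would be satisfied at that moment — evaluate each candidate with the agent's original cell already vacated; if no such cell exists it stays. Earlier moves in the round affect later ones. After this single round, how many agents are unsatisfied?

1

Initially unsatisfied (in order): (1,3).
  (1,3): no empty cell satisfies it; stays.
Resulting grid:
- @ %
@ @ @
% @ @
% @ -
Unsatisfied now: (1,3).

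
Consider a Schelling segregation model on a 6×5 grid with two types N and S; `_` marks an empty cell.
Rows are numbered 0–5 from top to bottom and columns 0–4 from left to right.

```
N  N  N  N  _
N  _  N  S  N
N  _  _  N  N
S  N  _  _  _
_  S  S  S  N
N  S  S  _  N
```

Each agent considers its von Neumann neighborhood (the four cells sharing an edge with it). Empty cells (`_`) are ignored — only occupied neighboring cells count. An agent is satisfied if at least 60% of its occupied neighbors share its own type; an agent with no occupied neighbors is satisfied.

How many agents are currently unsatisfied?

(0,0)N 2/2 ok
(0,1)N 2/2 ok
(0,2)N 3/3 ok
(0,3)N 1/2 unhappy
(1,0)N 2/2 ok
(1,2)N 1/2 unhappy
(1,3)S 0/4 unhappy
(1,4)N 1/2 unhappy
(2,0)N 1/2 unhappy
(2,3)N 1/2 unhappy
(2,4)N 2/2 ok
(3,0)S 0/2 unhappy
(3,1)N 0/2 unhappy
(4,1)S 2/3 ok
(4,2)S 3/3 ok
(4,3)S 1/2 unhappy
(4,4)N 1/2 unhappy
(5,0)N 0/1 unhappy
(5,1)S 2/3 ok
(5,2)S 2/2 ok
(5,4)N 1/1 ok
Unsatisfied: (0,3), (1,2), (1,3), (1,4), (2,0), (2,3), (3,0), (3,1), (4,3), (4,4), (5,0) — 11 in total.

11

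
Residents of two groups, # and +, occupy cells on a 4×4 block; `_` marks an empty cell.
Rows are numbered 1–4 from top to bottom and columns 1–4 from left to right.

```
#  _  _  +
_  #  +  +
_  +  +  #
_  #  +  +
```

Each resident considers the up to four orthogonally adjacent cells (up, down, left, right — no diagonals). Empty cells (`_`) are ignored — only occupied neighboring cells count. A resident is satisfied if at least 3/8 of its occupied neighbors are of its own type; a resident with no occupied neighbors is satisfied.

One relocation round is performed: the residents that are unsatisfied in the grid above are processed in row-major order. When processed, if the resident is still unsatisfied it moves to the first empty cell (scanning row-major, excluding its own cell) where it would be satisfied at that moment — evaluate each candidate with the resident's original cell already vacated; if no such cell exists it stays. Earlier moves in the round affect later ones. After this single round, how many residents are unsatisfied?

0

Initially unsatisfied (in order): (2,2), (3,2), (3,4), (4,2).
  (2,2) → (1,2).
  (3,2): now satisfied by earlier moves; stays.
  (3,4) → (2,1).
  (4,2) → (2,2).
Resulting grid:
# # _ +
# # + +
_ + + _
_ _ + +
All satisfied now.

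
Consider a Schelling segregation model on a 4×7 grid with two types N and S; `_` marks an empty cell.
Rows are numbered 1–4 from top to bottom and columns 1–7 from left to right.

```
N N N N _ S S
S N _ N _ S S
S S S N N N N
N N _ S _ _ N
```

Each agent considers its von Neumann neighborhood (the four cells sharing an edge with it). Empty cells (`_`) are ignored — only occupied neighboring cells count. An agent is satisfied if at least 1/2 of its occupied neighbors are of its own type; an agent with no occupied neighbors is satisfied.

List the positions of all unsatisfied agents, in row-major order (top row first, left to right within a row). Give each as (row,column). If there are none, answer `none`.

(1,1)N 1/2 satisfied
(1,2)N 3/3 satisfied
(1,3)N 2/2 satisfied
(1,4)N 2/2 satisfied
(1,6)S 2/2 satisfied
(1,7)S 2/2 satisfied
(2,1)S 1/3 not
(2,2)N 1/3 not
(2,4)N 2/2 satisfied
(2,6)S 2/3 satisfied
(2,7)S 2/3 satisfied
(3,1)S 2/3 satisfied
(3,2)S 2/4 satisfied
(3,3)S 1/2 satisfied
(3,4)N 2/4 satisfied
(3,5)N 2/2 satisfied
(3,6)N 2/3 satisfied
(3,7)N 2/3 satisfied
(4,1)N 1/2 satisfied
(4,2)N 1/2 satisfied
(4,4)S 0/1 not
(4,7)N 1/1 satisfied

(2,1), (2,2), (4,4)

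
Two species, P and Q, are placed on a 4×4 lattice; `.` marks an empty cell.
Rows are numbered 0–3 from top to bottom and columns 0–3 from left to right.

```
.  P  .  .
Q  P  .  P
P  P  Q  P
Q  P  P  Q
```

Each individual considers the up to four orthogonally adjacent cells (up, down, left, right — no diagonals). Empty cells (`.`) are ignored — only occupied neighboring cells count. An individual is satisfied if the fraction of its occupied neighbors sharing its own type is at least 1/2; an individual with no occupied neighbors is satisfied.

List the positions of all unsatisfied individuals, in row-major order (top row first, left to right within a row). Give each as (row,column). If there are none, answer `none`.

(1,0), (2,0), (2,2), (2,3), (3,0), (3,2), (3,3)

Row 0: (0,1)P 1/1 ✓
Row 1: (1,0)Q 0/2 ✗ · (1,1)P 2/3 ✓ · (1,3)P 1/1 ✓
Row 2: (2,0)P 1/3 ✗ · (2,1)P 3/4 ✓ · (2,2)Q 0/3 ✗ · (2,3)P 1/3 ✗
Row 3: (3,0)Q 0/2 ✗ · (3,1)P 2/3 ✓ · (3,2)P 1/3 ✗ · (3,3)Q 0/2 ✗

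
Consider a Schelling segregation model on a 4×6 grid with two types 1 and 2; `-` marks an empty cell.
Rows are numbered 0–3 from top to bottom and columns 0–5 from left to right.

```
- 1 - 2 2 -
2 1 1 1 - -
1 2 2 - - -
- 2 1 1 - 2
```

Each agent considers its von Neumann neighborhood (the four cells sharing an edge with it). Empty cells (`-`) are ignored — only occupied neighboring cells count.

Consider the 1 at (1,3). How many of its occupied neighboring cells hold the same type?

1

Occupied neighbors of (1,3): (0,3)=2, (1,2)=1.
Same type (1): 1 of 2.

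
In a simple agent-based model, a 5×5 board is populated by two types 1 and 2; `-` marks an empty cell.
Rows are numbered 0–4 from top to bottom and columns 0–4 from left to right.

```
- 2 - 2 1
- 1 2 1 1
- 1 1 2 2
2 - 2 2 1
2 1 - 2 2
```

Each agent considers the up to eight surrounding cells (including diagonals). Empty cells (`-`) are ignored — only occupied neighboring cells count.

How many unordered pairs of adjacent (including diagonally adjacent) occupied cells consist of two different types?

Scan each occupied cell's neighbors to the right and below (and the two forward diagonals) so each pair is counted once.
From row 0: 4 unlike of 8 pairs (running 4/8).
From row 1: 8 unlike of 13 pairs (running 12/21).
From row 2: 7 unlike of 12 pairs (running 19/33).
From row 3: 5 unlike of 10 pairs (running 24/43).
From row 4: 1 unlike of 2 pairs (running 25/45).
Total adjacent occupied pairs: 45; unlike-type pairs: 25.

25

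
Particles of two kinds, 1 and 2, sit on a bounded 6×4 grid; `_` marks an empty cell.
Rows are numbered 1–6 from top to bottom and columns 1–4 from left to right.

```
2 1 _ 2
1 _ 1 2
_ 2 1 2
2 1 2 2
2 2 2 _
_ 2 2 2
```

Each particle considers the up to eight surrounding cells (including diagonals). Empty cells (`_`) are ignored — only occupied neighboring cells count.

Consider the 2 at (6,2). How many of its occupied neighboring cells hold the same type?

4

Occupied neighbors of (6,2): (5,1)=2, (5,2)=2, (5,3)=2, (6,3)=2.
Same type (2): 4 of 4.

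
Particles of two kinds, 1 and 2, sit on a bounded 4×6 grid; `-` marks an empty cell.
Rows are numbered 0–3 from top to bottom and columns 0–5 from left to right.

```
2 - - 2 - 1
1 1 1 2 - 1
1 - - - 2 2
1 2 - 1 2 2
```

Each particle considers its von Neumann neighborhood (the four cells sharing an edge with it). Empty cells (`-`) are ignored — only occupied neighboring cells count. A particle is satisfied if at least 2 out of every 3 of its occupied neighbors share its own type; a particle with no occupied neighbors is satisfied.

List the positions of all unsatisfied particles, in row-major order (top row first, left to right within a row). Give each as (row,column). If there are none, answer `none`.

(0,0)2 0/1 not
(0,3)2 1/1 satisfied
(0,5)1 1/1 satisfied
(1,0)1 2/3 satisfied
(1,1)1 2/2 satisfied
(1,2)1 1/2 not
(1,3)2 1/2 not
(1,5)1 1/2 not
(2,0)1 2/2 satisfied
(2,4)2 2/2 satisfied
(2,5)2 2/3 satisfied
(3,0)1 1/2 not
(3,1)2 0/1 not
(3,3)1 0/1 not
(3,4)2 2/3 satisfied
(3,5)2 2/2 satisfied

(0,0), (1,2), (1,3), (1,5), (3,0), (3,1), (3,3)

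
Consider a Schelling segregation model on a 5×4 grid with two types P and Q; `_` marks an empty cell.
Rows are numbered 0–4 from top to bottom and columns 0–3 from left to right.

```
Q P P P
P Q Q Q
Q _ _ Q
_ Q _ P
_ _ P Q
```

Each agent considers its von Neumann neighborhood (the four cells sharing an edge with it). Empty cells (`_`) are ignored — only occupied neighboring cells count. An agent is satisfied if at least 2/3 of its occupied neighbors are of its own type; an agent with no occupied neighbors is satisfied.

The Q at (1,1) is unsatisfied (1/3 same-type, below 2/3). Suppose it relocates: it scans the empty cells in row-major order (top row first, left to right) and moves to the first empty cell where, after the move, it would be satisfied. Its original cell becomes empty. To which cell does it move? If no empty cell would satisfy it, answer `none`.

Vacating (1,1). Empty cells in order:
  (2,1): 2/2 same-type → satisfied — stop here.

(2,1)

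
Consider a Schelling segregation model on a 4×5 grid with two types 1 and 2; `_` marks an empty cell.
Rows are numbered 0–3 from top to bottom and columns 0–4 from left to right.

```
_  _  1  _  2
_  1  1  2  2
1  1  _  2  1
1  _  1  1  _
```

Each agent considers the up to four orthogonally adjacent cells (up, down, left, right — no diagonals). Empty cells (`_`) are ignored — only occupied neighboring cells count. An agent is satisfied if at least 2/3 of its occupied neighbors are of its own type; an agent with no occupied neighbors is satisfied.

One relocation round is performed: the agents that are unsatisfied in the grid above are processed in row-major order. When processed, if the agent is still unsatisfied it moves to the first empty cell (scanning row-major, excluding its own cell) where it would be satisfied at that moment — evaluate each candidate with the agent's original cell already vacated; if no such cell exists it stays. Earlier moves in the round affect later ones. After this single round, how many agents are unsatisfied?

2

Initially unsatisfied (in order): (2,3), (2,4), (3,3).
  (2,3) → (0,0).
  (2,4) → (0,1).
  (3,3): now satisfied by earlier moves; stays.
Resulting grid:
2 1 1 _ 2
_ 1 1 2 2
1 1 _ _ _
1 _ 1 1 _
Unsatisfied now: (0,0), (1,3).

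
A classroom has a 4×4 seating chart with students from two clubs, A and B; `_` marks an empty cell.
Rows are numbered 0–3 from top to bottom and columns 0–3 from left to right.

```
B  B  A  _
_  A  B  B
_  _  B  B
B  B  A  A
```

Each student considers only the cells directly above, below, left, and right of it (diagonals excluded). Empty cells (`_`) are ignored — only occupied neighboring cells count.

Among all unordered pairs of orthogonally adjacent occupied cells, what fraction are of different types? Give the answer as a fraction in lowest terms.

Scan each occupied cell's neighbors to the right and below so each pair is counted once.
Row 0: B(0,0)–B(0,1)= B(0,1)–A(0,2)≠ B(0,1)–A(1,1)≠ A(0,2)–B(1,2)≠  → 3/4 unlike.
Row 1: A(1,1)–B(1,2)≠ B(1,2)–B(1,3)= B(1,2)–B(2,2)= B(1,3)–B(2,3)=  → 1/4 unlike.
Row 2: B(2,2)–B(2,3)= B(2,2)–A(3,2)≠ B(2,3)–A(3,3)≠  → 2/3 unlike.
Row 3: B(3,0)–B(3,1)= B(3,1)–A(3,2)≠ A(3,2)–A(3,3)=  → 1/3 unlike.
Total adjacent occupied pairs: 14; unlike-type pairs: 7.
7/14 reduces to 1/2.

1/2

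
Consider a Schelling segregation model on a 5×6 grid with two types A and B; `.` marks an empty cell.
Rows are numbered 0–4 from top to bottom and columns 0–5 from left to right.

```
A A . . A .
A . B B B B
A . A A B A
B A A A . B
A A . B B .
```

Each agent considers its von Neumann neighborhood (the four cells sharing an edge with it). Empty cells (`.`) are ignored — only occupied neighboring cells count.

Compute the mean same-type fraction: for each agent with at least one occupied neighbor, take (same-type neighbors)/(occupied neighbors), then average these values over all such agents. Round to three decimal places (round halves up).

Row 0: (0,0)A 2/2 · (0,1)A 1/1 · (0,4)A 0/1
Row 1: (1,0)A 2/2 · (1,2)B 1/2 · (1,3)B 2/3 · (1,4)B 3/4 · (1,5)B 1/2
Row 2: (2,0)A 1/2 · (2,2)A 2/3 · (2,3)A 2/4 · (2,4)B 1/3 · (2,5)A 0/3
Row 3: (3,0)B 0/3 · (3,1)A 2/3 · (3,2)A 3/3 · (3,3)A 2/3 · (3,5)B 0/1
Row 4: (4,0)A 1/2 · (4,1)A 2/2 · (4,3)B 1/2 · (4,4)B 1/1
Sum over 22 agents: 2/2 + 1/1 + 0/1 + 2/2 + 1/2 + 2/3 + 3/4 + 1/2 + 1/2 + 2/3 + 2/4 + 1/3 + 0/3 + 0/3 + 2/3 + 3/3 + 2/3 + 0/1 + 1/2 + 2/2 + 1/2 + 1/1 = 51/4; mean = 51/4 ÷ 22 = 51/88 = 0.579545… → 0.580.

0.580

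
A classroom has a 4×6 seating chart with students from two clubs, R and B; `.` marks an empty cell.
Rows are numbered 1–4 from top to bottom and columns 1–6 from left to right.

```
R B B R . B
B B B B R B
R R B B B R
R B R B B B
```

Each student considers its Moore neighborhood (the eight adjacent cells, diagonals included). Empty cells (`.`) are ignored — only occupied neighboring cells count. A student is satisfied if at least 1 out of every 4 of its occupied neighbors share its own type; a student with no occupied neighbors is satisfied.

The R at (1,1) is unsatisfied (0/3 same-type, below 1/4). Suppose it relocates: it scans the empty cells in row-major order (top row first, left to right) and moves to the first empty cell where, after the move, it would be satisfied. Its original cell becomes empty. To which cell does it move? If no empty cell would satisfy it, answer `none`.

(1,5)

Vacating (1,1). Empty cells in order:
  (1,5): 2/5 same-type → satisfied — stop here.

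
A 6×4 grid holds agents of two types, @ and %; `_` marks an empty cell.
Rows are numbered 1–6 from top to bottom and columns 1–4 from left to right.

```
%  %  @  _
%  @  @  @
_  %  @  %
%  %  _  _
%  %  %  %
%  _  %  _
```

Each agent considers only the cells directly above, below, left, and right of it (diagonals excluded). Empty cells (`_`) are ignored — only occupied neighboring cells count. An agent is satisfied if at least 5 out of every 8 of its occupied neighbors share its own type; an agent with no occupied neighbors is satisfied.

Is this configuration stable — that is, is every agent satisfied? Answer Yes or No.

(1,1)% 2/2 ok
(1,2)% 1/3 unhappy
(1,3)@ 1/2 unhappy
(2,1)% 1/2 unhappy
(2,2)@ 1/4 unhappy
(2,3)@ 4/4 ok
(2,4)@ 1/2 unhappy
(3,2)% 1/3 unhappy
(3,3)@ 1/3 unhappy
(3,4)% 0/2 unhappy
(4,1)% 2/2 ok
(4,2)% 3/3 ok
(5,1)% 3/3 ok
(5,2)% 3/3 ok
(5,3)% 3/3 ok
(5,4)% 1/1 ok
(6,1)% 1/1 ok
(6,3)% 1/1 ok
For instance (1,2) has only 1/3 same-type neighbors, below 5/8.

No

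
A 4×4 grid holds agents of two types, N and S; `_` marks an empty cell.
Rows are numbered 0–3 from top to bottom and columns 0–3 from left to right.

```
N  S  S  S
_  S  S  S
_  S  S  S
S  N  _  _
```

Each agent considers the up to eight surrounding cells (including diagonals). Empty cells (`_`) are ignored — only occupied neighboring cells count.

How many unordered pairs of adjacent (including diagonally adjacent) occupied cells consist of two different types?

Scan each occupied cell's neighbors to the right and below (and the two forward diagonals) so each pair is counted once.
Row 0: N(0,0)–S(0,1)≠ N(0,0)–S(1,1)≠ S(0,1)–S(0,2)= S(0,1)–S(1,1)= S(0,1)–S(1,2)= S(0,2)–S(0,3)= S(0,2)–S(1,2)= S(0,2)–S(1,3)= S(0,2)–S(1,1)= S(0,3)–S(1,3)= S(0,3)–S(1,2)=  → 2/11 unlike.
Row 1: S(1,1)–S(1,2)= S(1,1)–S(2,1)= S(1,1)–S(2,2)= S(1,2)–S(1,3)= S(1,2)–S(2,2)= S(1,2)–S(2,3)= S(1,2)–S(2,1)= S(1,3)–S(2,3)= S(1,3)–S(2,2)=  → 0/9 unlike.
Row 2: S(2,1)–S(2,2)= S(2,1)–N(3,1)≠ S(2,1)–S(3,0)= S(2,2)–S(2,3)= S(2,2)–N(3,1)≠  → 2/5 unlike.
Row 3: S(3,0)–N(3,1)≠  → 1/1 unlike.
Total adjacent occupied pairs: 26; unlike-type pairs: 5.

5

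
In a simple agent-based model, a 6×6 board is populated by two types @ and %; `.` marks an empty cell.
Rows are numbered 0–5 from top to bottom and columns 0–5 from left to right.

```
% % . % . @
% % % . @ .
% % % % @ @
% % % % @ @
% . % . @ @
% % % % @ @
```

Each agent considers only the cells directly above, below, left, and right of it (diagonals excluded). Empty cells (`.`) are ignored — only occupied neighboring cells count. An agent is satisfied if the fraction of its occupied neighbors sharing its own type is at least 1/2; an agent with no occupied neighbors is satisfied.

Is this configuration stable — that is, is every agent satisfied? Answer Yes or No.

Row 0: (0,0)% 2/2 ✓ · (0,1)% 2/2 ✓ · (0,3)% 0/0 ✓ · (0,5)@ 0/0 ✓
Row 1: (1,0)% 3/3 ✓ · (1,1)% 4/4 ✓ · (1,2)% 2/2 ✓ · (1,4)@ 1/1 ✓
Row 2: (2,0)% 3/3 ✓ · (2,1)% 4/4 ✓ · (2,2)% 4/4 ✓ · (2,3)% 2/3 ✓ · (2,4)@ 3/4 ✓ · (2,5)@ 2/2 ✓
Row 3: (3,0)% 3/3 ✓ · (3,1)% 3/3 ✓ · (3,2)% 4/4 ✓ · (3,3)% 2/3 ✓ · (3,4)@ 3/4 ✓ · (3,5)@ 3/3 ✓
Row 4: (4,0)% 2/2 ✓ · (4,2)% 2/2 ✓ · (4,4)@ 3/3 ✓ · (4,5)@ 3/3 ✓
Row 5: (5,0)% 2/2 ✓ · (5,1)% 2/2 ✓ · (5,2)% 3/3 ✓ · (5,3)% 1/2 ✓ · (5,4)@ 2/3 ✓ · (5,5)@ 2/2 ✓
All meet the threshold, so the configuration is stable.

Yes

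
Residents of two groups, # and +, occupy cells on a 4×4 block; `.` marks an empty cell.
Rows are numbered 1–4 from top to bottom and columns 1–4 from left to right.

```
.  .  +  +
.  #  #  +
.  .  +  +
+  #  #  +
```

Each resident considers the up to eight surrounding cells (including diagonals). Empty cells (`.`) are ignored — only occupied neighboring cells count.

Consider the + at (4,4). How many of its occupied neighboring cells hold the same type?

2

Occupied neighbors of (4,4): (3,3)=+, (3,4)=+, (4,3)=#.
Same type (+): 2 of 3.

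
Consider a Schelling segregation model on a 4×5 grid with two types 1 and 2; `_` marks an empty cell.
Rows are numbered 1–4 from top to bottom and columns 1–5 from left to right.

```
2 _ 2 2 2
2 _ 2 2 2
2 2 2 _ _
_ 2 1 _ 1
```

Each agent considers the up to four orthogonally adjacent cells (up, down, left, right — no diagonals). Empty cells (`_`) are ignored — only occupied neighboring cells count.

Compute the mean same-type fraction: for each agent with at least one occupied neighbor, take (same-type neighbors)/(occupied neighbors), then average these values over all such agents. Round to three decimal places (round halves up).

Row 1: (1,1)2 1/1 · (1,3)2 2/2 · (1,4)2 3/3 · (1,5)2 2/2
Row 2: (2,1)2 2/2 · (2,3)2 3/3 · (2,4)2 3/3 · (2,5)2 2/2
Row 3: (3,1)2 2/2 · (3,2)2 3/3 · (3,3)2 2/3
Row 4: (4,2)2 1/2 · (4,3)1 0/2 · (4,5)1 — no occupied neighbors
Sum over 13 agents: 1/1 + 2/2 + 3/3 + 2/2 + 2/2 + 3/3 + 3/3 + 2/2 + 2/2 + 3/3 + 2/3 + 1/2 + 0/2 = 67/6; mean = 67/6 ÷ 13 = 67/78 = 0.858974… → 0.859.

0.859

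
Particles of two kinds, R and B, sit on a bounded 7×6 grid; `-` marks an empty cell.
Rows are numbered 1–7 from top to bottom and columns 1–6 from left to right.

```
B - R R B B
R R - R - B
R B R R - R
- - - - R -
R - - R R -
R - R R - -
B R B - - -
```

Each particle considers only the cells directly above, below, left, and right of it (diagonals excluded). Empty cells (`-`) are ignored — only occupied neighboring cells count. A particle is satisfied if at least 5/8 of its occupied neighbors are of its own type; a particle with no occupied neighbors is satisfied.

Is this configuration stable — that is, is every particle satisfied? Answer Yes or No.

Row 1: (1,1)B 0/1 not · (1,3)R 1/1 satisfied · (1,4)R 2/3 satisfied · (1,5)B 1/2 not · (1,6)B 2/2 satisfied
Row 2: (2,1)R 2/3 satisfied · (2,2)R 1/2 not · (2,4)R 2/2 satisfied · (2,6)B 1/2 not
Row 3: (3,1)R 1/2 not · (3,2)B 0/3 not · (3,3)R 1/2 not · (3,4)R 2/2 satisfied · (3,6)R 0/1 not
Row 4: (4,5)R 1/1 satisfied
Row 5: (5,1)R 1/1 satisfied · (5,4)R 2/2 satisfied · (5,5)R 2/2 satisfied
Row 6: (6,1)R 1/2 not · (6,3)R 1/2 not · (6,4)R 2/2 satisfied
Row 7: (7,1)B 0/2 not · (7,2)R 0/2 not · (7,3)B 0/2 not
For instance (1,1) has only 0/1 same-type neighbors, below 5/8.

No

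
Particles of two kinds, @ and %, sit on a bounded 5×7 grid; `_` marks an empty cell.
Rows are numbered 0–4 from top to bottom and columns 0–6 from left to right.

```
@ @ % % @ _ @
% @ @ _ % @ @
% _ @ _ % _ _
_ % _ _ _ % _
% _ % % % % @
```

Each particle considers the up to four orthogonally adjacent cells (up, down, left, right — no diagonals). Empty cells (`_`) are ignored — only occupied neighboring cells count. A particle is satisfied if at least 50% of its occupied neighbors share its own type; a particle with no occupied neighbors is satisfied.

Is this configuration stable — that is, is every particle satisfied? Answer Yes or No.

(0,0)@ 1/2 ✓
(0,1)@ 2/3 ✓
(0,2)% 1/3 ✗
(0,3)% 1/2 ✓
(0,4)@ 0/2 ✗
(0,6)@ 1/1 ✓
(1,0)% 1/3 ✗
(1,1)@ 2/3 ✓
(1,2)@ 2/3 ✓
(1,4)% 1/3 ✗
(1,5)@ 1/2 ✓
(1,6)@ 2/2 ✓
(2,0)% 1/1 ✓
(2,2)@ 1/1 ✓
(2,4)% 1/1 ✓
(3,1)% 0/0 ✓
(3,5)% 1/1 ✓
(4,0)% 0/0 ✓
(4,2)% 1/1 ✓
(4,3)% 2/2 ✓
(4,4)% 2/2 ✓
(4,5)% 2/3 ✓
(4,6)@ 0/1 ✗
For instance (0,2) has only 1/3 same-type neighbors, below 1/2.

No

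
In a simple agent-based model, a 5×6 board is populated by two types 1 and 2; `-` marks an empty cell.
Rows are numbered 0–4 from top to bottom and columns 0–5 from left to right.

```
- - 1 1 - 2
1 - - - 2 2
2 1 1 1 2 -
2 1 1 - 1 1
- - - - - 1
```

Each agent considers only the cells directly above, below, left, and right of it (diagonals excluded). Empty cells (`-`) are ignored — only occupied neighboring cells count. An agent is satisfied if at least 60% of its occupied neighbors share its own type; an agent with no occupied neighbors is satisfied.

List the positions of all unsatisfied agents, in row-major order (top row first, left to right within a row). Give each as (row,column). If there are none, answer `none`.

(1,0), (2,0), (2,3), (2,4), (3,0), (3,4)

(0,2)1 1/1 satisfied
(0,3)1 1/1 satisfied
(0,5)2 1/1 satisfied
(1,0)1 0/1 not
(1,4)2 2/2 satisfied
(1,5)2 2/2 satisfied
(2,0)2 1/3 not
(2,1)1 2/3 satisfied
(2,2)1 3/3 satisfied
(2,3)1 1/2 not
(2,4)2 1/3 not
(3,0)2 1/2 not
(3,1)1 2/3 satisfied
(3,2)1 2/2 satisfied
(3,4)1 1/2 not
(3,5)1 2/2 satisfied
(4,5)1 1/1 satisfied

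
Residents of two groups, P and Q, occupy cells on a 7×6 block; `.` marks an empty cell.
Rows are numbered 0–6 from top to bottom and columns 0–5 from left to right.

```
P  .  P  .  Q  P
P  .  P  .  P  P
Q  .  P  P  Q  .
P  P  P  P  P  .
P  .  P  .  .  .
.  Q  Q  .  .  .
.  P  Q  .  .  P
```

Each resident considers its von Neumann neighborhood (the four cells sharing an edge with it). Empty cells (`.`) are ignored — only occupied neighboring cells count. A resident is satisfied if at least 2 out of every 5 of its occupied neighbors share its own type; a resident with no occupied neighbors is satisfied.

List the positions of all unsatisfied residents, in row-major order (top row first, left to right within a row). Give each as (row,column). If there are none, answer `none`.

(0,4), (1,4), (2,0), (2,4), (6,1)

(0,0)P 1/1 ✓
(0,2)P 1/1 ✓
(0,4)Q 0/2 ✗
(0,5)P 1/2 ✓
(1,0)P 1/2 ✓
(1,2)P 2/2 ✓
(1,4)P 1/3 ✗
(1,5)P 2/2 ✓
(2,0)Q 0/2 ✗
(2,2)P 3/3 ✓
(2,3)P 2/3 ✓
(2,4)Q 0/3 ✗
(3,0)P 2/3 ✓
(3,1)P 2/2 ✓
(3,2)P 4/4 ✓
(3,3)P 3/3 ✓
(3,4)P 1/2 ✓
(4,0)P 1/1 ✓
(4,2)P 1/2 ✓
(5,1)Q 1/2 ✓
(5,2)Q 2/3 ✓
(6,1)P 0/2 ✗
(6,2)Q 1/2 ✓
(6,5)P 0/0 ✓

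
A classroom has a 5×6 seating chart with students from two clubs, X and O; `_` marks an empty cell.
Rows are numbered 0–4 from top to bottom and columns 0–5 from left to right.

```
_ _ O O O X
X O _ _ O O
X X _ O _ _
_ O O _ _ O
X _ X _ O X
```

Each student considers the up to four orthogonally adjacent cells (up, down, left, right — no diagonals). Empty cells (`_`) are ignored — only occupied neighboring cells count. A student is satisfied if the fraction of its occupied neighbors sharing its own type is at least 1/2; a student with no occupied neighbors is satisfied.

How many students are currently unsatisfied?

(0,2)O 1/1 ok
(0,3)O 2/2 ok
(0,4)O 2/3 ok
(0,5)X 0/2 unhappy
(1,0)X 1/2 ok
(1,1)O 0/2 unhappy
(1,4)O 2/2 ok
(1,5)O 1/2 ok
(2,0)X 2/2 ok
(2,1)X 1/3 unhappy
(2,3)O 0/0 ok
(3,1)O 1/2 ok
(3,2)O 1/2 ok
(3,5)O 0/1 unhappy
(4,0)X 0/0 ok
(4,2)X 0/1 unhappy
(4,4)O 0/1 unhappy
(4,5)X 0/2 unhappy
Unsatisfied: (0,5), (1,1), (2,1), (3,5), (4,2), (4,4), (4,5) — 7 in total.

7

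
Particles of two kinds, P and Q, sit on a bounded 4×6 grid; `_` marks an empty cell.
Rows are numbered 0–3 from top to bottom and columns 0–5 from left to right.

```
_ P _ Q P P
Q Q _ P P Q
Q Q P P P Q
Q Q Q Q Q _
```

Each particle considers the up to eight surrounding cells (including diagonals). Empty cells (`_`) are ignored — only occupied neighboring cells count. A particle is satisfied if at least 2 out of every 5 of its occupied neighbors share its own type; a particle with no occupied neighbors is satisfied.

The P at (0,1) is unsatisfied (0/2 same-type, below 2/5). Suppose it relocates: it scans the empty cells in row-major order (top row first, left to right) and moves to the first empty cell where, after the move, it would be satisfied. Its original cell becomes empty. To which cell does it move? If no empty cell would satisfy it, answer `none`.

Vacating (0,1). Empty cells in order:
  (0,0): 0/2 same-type → still unsatisfied.
  (0,2): 1/3 same-type → still unsatisfied.
  (1,2): 3/6 same-type → satisfied — stop here.

(1,2)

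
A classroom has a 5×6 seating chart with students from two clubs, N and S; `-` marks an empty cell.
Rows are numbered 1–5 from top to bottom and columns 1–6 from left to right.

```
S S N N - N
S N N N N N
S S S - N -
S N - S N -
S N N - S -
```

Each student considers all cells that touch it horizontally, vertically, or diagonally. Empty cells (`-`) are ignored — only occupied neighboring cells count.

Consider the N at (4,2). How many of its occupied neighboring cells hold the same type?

2

Occupied neighbors of (4,2): (3,1)=S, (3,2)=S, (3,3)=S, (4,1)=S, (5,1)=S, (5,2)=N, (5,3)=N.
Same type (N): 2 of 7.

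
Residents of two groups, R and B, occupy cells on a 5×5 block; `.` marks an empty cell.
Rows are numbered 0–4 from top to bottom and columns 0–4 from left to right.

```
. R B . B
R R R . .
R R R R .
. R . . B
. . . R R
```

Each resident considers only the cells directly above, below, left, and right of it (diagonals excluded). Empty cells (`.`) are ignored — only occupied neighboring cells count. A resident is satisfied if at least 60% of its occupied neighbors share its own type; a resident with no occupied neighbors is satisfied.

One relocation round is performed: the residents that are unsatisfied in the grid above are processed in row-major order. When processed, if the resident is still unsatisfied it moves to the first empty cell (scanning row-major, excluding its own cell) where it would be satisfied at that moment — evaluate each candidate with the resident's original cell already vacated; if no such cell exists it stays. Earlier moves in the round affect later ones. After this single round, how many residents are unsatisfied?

Initially unsatisfied (in order): (0,1), (0,2), (3,4), (4,4).
  (0,1) → (0,0).
  (0,2) → (0,3).
  (3,4) → (1,4).
  (4,4): now satisfied by earlier moves; stays.
Resulting grid:
R . . B B
R R R . B
R R R R .
. R . . .
. . . R R
All satisfied now.

0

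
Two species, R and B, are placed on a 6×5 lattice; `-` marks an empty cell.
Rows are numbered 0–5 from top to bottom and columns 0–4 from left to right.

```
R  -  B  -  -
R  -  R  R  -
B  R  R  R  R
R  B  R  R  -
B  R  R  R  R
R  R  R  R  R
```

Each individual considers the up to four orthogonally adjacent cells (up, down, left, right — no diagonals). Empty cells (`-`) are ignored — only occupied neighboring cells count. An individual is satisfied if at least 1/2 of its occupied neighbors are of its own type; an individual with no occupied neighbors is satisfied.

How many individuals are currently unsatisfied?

(0,0)R 1/1 satisfied
(0,2)B 0/1 not
(1,0)R 1/2 satisfied
(1,2)R 2/3 satisfied
(1,3)R 2/2 satisfied
(2,0)B 0/3 not
(2,1)R 1/3 not
(2,2)R 4/4 satisfied
(2,3)R 4/4 satisfied
(2,4)R 1/1 satisfied
(3,0)R 0/3 not
(3,1)B 0/4 not
(3,2)R 3/4 satisfied
(3,3)R 3/3 satisfied
(4,0)B 0/3 not
(4,1)R 2/4 satisfied
(4,2)R 4/4 satisfied
(4,3)R 4/4 satisfied
(4,4)R 2/2 satisfied
(5,0)R 1/2 satisfied
(5,1)R 3/3 satisfied
(5,2)R 3/3 satisfied
(5,3)R 3/3 satisfied
(5,4)R 2/2 satisfied
Unsatisfied: (0,2), (2,0), (2,1), (3,0), (3,1), (4,0) — 6 in total.

6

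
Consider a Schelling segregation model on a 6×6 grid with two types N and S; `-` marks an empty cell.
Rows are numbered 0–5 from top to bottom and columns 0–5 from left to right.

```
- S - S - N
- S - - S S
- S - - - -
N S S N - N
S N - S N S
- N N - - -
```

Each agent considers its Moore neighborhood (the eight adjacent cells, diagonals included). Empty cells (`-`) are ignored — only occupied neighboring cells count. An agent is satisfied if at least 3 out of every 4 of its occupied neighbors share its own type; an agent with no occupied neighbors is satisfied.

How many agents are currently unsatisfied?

Row 0: (0,1)S 1/1 ✓ · (0,3)S 1/1 ✓ · (0,5)N 0/2 ✗
Row 1: (1,1)S 2/2 ✓ · (1,4)S 2/3 ✗ · (1,5)S 1/2 ✗
Row 2: (2,1)S 3/4 ✓
Row 3: (3,0)N 1/4 ✗ · (3,1)S 3/5 ✗ · (3,2)S 3/5 ✗ · (3,3)N 1/3 ✗ · (3,5)N 1/2 ✗
Row 4: (4,0)S 1/4 ✗ · (4,1)N 3/6 ✗ · (4,3)S 1/4 ✗ · (4,4)N 2/4 ✗ · (4,5)S 0/2 ✗
Row 5: (5,1)N 2/3 ✗ · (5,2)N 2/3 ✗
Unsatisfied: (0,5), (1,4), (1,5), (3,0), (3,1), (3,2), (3,3), (3,5), (4,0), (4,1), (4,3), (4,4), (4,5), (5,1), (5,2) — 15 in total.

15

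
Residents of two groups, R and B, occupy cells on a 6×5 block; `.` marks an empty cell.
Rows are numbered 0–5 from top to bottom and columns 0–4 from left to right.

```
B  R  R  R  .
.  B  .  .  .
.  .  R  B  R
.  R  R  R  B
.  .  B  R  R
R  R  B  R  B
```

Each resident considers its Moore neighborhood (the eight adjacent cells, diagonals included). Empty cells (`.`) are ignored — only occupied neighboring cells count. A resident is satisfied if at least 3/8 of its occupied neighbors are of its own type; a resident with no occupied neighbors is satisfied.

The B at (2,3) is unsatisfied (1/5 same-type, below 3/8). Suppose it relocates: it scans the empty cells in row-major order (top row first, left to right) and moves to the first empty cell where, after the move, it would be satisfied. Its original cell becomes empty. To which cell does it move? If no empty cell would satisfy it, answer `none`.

Vacating (2,3). Empty cells in order:
  (0,4): 0/1 same-type → still unsatisfied.
  (1,0): 2/3 same-type → satisfied — stop here.

(1,0)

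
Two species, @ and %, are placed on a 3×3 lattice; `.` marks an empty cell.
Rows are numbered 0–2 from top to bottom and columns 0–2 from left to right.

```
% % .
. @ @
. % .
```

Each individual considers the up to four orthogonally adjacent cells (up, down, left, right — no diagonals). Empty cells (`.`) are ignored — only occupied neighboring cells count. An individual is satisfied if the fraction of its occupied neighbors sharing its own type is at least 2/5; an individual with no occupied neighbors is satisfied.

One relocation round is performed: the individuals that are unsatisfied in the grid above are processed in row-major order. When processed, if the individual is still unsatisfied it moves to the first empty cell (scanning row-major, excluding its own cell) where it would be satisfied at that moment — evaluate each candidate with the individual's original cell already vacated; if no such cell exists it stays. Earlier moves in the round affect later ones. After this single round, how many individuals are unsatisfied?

0

Initially unsatisfied (in order): (1,1), (2,1).
  (1,1) → (0,2).
  (2,1): now satisfied by earlier moves; stays.
Resulting grid:
% % @
. . @
. % .
All satisfied now.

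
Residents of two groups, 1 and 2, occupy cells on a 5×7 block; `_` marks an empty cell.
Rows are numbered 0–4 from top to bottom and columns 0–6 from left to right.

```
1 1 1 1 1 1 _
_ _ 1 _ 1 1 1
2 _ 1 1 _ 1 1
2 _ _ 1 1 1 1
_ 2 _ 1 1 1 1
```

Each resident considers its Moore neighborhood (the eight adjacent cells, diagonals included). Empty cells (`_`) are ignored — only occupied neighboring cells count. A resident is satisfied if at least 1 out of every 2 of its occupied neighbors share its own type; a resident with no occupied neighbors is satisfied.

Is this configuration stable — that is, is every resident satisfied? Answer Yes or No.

Row 0: (0,0)1 1/1 ✓ · (0,1)1 3/3 ✓ · (0,2)1 3/3 ✓ · (0,3)1 4/4 ✓ · (0,4)1 4/4 ✓ · (0,5)1 4/4 ✓
Row 1: (1,2)1 5/5 ✓ · (1,4)1 6/6 ✓ · (1,5)1 6/6 ✓ · (1,6)1 4/4 ✓
Row 2: (2,0)2 1/1 ✓ · (2,2)1 3/3 ✓ · (2,3)1 5/5 ✓ · (2,5)1 7/7 ✓ · (2,6)1 5/5 ✓
Row 3: (3,0)2 2/2 ✓ · (3,3)1 5/5 ✓ · (3,4)1 7/7 ✓ · (3,5)1 7/7 ✓ · (3,6)1 5/5 ✓
Row 4: (4,1)2 1/1 ✓ · (4,3)1 3/3 ✓ · (4,4)1 5/5 ✓ · (4,5)1 5/5 ✓ · (4,6)1 3/3 ✓
All meet the threshold, so the configuration is stable.

Yes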